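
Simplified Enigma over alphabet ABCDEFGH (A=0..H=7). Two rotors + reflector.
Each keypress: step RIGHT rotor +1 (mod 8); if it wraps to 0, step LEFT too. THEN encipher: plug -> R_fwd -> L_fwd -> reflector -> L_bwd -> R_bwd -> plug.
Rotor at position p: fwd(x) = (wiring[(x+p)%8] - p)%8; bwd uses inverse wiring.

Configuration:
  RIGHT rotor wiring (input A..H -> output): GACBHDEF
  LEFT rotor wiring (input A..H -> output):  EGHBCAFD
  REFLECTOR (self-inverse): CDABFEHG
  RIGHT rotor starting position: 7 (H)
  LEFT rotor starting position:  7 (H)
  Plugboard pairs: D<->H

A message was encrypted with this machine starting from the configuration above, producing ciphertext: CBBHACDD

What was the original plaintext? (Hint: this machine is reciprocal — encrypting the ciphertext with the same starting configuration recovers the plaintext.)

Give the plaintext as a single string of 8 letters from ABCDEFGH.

Char 1 ('C'): step: R->0, L->0 (L advanced); C->plug->C->R->C->L->H->refl->G->L'->B->R'->D->plug->H
Char 2 ('B'): step: R->1, L=0; B->plug->B->R->B->L->G->refl->H->L'->C->R'->E->plug->E
Char 3 ('B'): step: R->2, L=0; B->plug->B->R->H->L->D->refl->B->L'->D->R'->F->plug->F
Char 4 ('H'): step: R->3, L=0; H->plug->D->R->B->L->G->refl->H->L'->C->R'->E->plug->E
Char 5 ('A'): step: R->4, L=0; A->plug->A->R->D->L->B->refl->D->L'->H->R'->B->plug->B
Char 6 ('C'): step: R->5, L=0; C->plug->C->R->A->L->E->refl->F->L'->G->R'->A->plug->A
Char 7 ('D'): step: R->6, L=0; D->plug->H->R->F->L->A->refl->C->L'->E->R'->E->plug->E
Char 8 ('D'): step: R->7, L=0; D->plug->H->R->F->L->A->refl->C->L'->E->R'->G->plug->G

Answer: HEFEBAEG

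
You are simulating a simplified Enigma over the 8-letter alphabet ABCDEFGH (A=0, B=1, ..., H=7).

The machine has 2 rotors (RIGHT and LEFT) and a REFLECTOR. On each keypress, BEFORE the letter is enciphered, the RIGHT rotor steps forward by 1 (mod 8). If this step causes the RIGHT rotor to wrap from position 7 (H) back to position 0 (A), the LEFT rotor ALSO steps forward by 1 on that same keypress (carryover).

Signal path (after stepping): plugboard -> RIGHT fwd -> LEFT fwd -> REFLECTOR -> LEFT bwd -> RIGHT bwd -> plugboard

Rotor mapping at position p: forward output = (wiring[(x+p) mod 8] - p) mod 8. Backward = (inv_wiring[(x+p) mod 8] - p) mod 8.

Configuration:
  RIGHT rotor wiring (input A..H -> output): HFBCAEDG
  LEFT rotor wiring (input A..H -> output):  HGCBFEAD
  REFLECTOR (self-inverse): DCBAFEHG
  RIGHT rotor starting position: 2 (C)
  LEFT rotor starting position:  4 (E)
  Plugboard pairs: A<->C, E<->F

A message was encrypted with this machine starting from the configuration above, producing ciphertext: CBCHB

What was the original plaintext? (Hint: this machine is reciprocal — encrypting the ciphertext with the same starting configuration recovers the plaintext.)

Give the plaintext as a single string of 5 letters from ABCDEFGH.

Answer: GGDFG

Derivation:
Char 1 ('C'): step: R->3, L=4; C->plug->A->R->H->L->F->refl->E->L'->C->R'->G->plug->G
Char 2 ('B'): step: R->4, L=4; B->plug->B->R->A->L->B->refl->C->L'->F->R'->G->plug->G
Char 3 ('C'): step: R->5, L=4; C->plug->A->R->H->L->F->refl->E->L'->C->R'->D->plug->D
Char 4 ('H'): step: R->6, L=4; H->plug->H->R->G->L->G->refl->H->L'->D->R'->E->plug->F
Char 5 ('B'): step: R->7, L=4; B->plug->B->R->A->L->B->refl->C->L'->F->R'->G->plug->G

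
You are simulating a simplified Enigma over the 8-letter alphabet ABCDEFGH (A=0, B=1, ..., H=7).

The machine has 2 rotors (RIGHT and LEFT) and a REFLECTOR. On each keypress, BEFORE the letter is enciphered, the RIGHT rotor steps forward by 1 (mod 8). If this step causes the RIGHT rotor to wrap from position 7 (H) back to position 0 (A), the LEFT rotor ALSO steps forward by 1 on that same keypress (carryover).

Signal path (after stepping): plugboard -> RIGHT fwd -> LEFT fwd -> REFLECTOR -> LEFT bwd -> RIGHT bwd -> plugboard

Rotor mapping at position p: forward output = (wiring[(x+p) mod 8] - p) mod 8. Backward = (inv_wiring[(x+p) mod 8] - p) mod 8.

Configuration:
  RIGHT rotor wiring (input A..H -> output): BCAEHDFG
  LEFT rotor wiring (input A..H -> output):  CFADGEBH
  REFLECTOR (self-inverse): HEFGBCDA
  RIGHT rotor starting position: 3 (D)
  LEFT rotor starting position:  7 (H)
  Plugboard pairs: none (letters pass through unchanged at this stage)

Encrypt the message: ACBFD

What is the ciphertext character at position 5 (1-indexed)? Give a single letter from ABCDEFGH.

Char 1 ('A'): step: R->4, L=7; A->plug->A->R->D->L->B->refl->E->L'->E->R'->G->plug->G
Char 2 ('C'): step: R->5, L=7; C->plug->C->R->B->L->D->refl->G->L'->C->R'->H->plug->H
Char 3 ('B'): step: R->6, L=7; B->plug->B->R->A->L->A->refl->H->L'->F->R'->H->plug->H
Char 4 ('F'): step: R->7, L=7; F->plug->F->R->A->L->A->refl->H->L'->F->R'->E->plug->E
Char 5 ('D'): step: R->0, L->0 (L advanced); D->plug->D->R->E->L->G->refl->D->L'->D->R'->F->plug->F

F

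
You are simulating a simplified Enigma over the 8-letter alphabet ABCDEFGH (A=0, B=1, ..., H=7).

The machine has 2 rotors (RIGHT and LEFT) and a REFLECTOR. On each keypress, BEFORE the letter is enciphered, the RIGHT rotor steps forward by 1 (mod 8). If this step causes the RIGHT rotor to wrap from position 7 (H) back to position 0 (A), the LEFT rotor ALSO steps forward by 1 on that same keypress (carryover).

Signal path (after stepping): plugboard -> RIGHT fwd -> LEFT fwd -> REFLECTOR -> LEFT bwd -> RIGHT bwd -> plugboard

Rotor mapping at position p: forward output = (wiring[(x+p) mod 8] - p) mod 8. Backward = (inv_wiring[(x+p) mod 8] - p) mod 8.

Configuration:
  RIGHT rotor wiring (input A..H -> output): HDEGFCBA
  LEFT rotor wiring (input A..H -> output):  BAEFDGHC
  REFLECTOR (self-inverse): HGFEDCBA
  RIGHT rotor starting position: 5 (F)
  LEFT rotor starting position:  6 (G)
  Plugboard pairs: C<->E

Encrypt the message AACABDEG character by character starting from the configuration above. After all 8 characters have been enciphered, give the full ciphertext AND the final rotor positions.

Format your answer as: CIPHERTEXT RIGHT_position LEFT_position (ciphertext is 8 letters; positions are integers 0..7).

Char 1 ('A'): step: R->6, L=6; A->plug->A->R->D->L->C->refl->F->L'->G->R'->E->plug->C
Char 2 ('A'): step: R->7, L=6; A->plug->A->R->B->L->E->refl->D->L'->C->R'->H->plug->H
Char 3 ('C'): step: R->0, L->7 (L advanced); C->plug->E->R->F->L->E->refl->D->L'->A->R'->H->plug->H
Char 4 ('A'): step: R->1, L=7; A->plug->A->R->C->L->B->refl->G->L'->E->R'->D->plug->D
Char 5 ('B'): step: R->2, L=7; B->plug->B->R->E->L->G->refl->B->L'->C->R'->A->plug->A
Char 6 ('D'): step: R->3, L=7; D->plug->D->R->G->L->H->refl->A->L'->H->R'->C->plug->E
Char 7 ('E'): step: R->4, L=7; E->plug->C->R->F->L->E->refl->D->L'->A->R'->G->plug->G
Char 8 ('G'): step: R->5, L=7; G->plug->G->R->B->L->C->refl->F->L'->D->R'->C->plug->E
Final: ciphertext=CHHDAEGE, RIGHT=5, LEFT=7

Answer: CHHDAEGE 5 7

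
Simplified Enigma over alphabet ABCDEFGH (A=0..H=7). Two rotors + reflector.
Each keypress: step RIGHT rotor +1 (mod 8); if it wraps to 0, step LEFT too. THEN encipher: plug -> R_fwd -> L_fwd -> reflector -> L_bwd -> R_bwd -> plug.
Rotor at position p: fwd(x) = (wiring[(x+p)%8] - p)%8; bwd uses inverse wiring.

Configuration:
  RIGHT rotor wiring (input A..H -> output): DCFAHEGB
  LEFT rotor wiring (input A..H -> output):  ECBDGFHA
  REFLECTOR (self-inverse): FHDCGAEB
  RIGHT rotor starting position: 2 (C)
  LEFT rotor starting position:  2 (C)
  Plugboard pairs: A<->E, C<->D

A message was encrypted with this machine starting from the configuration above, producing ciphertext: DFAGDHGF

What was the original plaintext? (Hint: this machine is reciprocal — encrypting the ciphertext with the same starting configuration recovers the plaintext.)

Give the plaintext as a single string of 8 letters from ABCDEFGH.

Answer: FEHECBBE

Derivation:
Char 1 ('D'): step: R->3, L=2; D->plug->C->R->B->L->B->refl->H->L'->A->R'->F->plug->F
Char 2 ('F'): step: R->4, L=2; F->plug->F->R->G->L->C->refl->D->L'->D->R'->A->plug->E
Char 3 ('A'): step: R->5, L=2; A->plug->E->R->F->L->G->refl->E->L'->C->R'->H->plug->H
Char 4 ('G'): step: R->6, L=2; G->plug->G->R->B->L->B->refl->H->L'->A->R'->A->plug->E
Char 5 ('D'): step: R->7, L=2; D->plug->C->R->D->L->D->refl->C->L'->G->R'->D->plug->C
Char 6 ('H'): step: R->0, L->3 (L advanced); H->plug->H->R->B->L->D->refl->C->L'->C->R'->B->plug->B
Char 7 ('G'): step: R->1, L=3; G->plug->G->R->A->L->A->refl->F->L'->E->R'->B->plug->B
Char 8 ('F'): step: R->2, L=3; F->plug->F->R->H->L->G->refl->E->L'->D->R'->A->plug->E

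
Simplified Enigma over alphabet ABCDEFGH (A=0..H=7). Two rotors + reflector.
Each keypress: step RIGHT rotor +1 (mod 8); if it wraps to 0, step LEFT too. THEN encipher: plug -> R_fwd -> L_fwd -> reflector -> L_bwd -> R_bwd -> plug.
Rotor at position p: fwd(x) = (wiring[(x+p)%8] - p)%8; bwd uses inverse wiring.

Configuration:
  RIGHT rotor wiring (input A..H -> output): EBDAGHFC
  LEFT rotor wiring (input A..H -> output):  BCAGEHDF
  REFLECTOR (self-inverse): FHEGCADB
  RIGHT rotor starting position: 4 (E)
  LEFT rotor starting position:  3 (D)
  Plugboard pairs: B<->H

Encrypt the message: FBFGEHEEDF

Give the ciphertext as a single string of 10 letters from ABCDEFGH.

Char 1 ('F'): step: R->5, L=3; F->plug->F->R->G->L->H->refl->B->L'->B->R'->H->plug->B
Char 2 ('B'): step: R->6, L=3; B->plug->H->R->B->L->B->refl->H->L'->G->R'->C->plug->C
Char 3 ('F'): step: R->7, L=3; F->plug->F->R->H->L->F->refl->A->L'->D->R'->A->plug->A
Char 4 ('G'): step: R->0, L->4 (L advanced); G->plug->G->R->F->L->G->refl->D->L'->B->R'->B->plug->H
Char 5 ('E'): step: R->1, L=4; E->plug->E->R->G->L->E->refl->C->L'->H->R'->C->plug->C
Char 6 ('H'): step: R->2, L=4; H->plug->B->R->G->L->E->refl->C->L'->H->R'->H->plug->B
Char 7 ('E'): step: R->3, L=4; E->plug->E->R->H->L->C->refl->E->L'->G->R'->G->plug->G
Char 8 ('E'): step: R->4, L=4; E->plug->E->R->A->L->A->refl->F->L'->E->R'->H->plug->B
Char 9 ('D'): step: R->5, L=4; D->plug->D->R->H->L->C->refl->E->L'->G->R'->F->plug->F
Char 10 ('F'): step: R->6, L=4; F->plug->F->R->C->L->H->refl->B->L'->D->R'->D->plug->D

Answer: BCAHCBGBFD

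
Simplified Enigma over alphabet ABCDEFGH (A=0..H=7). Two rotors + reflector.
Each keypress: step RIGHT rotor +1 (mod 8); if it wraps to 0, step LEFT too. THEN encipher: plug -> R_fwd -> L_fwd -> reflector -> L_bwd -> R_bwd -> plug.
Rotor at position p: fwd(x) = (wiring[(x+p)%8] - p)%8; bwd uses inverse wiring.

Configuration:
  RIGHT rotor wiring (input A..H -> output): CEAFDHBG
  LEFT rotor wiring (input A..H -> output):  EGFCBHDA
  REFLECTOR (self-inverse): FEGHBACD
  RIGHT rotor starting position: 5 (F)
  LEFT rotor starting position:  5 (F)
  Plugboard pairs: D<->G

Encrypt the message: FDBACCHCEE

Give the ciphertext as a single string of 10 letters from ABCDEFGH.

Char 1 ('F'): step: R->6, L=5; F->plug->F->R->H->L->E->refl->B->L'->E->R'->C->plug->C
Char 2 ('D'): step: R->7, L=5; D->plug->G->R->A->L->C->refl->G->L'->B->R'->D->plug->G
Char 3 ('B'): step: R->0, L->6 (L advanced); B->plug->B->R->E->L->H->refl->D->L'->G->R'->H->plug->H
Char 4 ('A'): step: R->1, L=6; A->plug->A->R->D->L->A->refl->F->L'->A->R'->F->plug->F
Char 5 ('C'): step: R->2, L=6; C->plug->C->R->B->L->C->refl->G->L'->C->R'->H->plug->H
Char 6 ('C'): step: R->3, L=6; C->plug->C->R->E->L->H->refl->D->L'->G->R'->D->plug->G
Char 7 ('H'): step: R->4, L=6; H->plug->H->R->B->L->C->refl->G->L'->C->R'->D->plug->G
Char 8 ('C'): step: R->5, L=6; C->plug->C->R->B->L->C->refl->G->L'->C->R'->A->plug->A
Char 9 ('E'): step: R->6, L=6; E->plug->E->R->C->L->G->refl->C->L'->B->R'->H->plug->H
Char 10 ('E'): step: R->7, L=6; E->plug->E->R->G->L->D->refl->H->L'->E->R'->F->plug->F

Answer: CGHFHGGAHF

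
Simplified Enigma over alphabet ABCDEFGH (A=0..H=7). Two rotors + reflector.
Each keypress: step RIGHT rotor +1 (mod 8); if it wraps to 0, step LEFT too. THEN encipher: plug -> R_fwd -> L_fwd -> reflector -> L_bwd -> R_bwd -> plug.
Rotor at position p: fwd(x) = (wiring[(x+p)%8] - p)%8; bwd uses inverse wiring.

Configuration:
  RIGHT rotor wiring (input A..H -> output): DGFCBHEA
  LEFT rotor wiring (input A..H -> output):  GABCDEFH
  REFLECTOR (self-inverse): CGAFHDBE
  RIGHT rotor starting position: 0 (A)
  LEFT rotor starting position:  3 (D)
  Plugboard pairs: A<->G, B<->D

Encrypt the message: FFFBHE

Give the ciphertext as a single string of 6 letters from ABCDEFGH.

Answer: CBCCFD

Derivation:
Char 1 ('F'): step: R->1, L=3; F->plug->F->R->D->L->C->refl->A->L'->B->R'->C->plug->C
Char 2 ('F'): step: R->2, L=3; F->plug->F->R->G->L->F->refl->D->L'->F->R'->D->plug->B
Char 3 ('F'): step: R->3, L=3; F->plug->F->R->A->L->H->refl->E->L'->E->R'->C->plug->C
Char 4 ('B'): step: R->4, L=3; B->plug->D->R->E->L->E->refl->H->L'->A->R'->C->plug->C
Char 5 ('H'): step: R->5, L=3; H->plug->H->R->E->L->E->refl->H->L'->A->R'->F->plug->F
Char 6 ('E'): step: R->6, L=3; E->plug->E->R->H->L->G->refl->B->L'->C->R'->B->plug->D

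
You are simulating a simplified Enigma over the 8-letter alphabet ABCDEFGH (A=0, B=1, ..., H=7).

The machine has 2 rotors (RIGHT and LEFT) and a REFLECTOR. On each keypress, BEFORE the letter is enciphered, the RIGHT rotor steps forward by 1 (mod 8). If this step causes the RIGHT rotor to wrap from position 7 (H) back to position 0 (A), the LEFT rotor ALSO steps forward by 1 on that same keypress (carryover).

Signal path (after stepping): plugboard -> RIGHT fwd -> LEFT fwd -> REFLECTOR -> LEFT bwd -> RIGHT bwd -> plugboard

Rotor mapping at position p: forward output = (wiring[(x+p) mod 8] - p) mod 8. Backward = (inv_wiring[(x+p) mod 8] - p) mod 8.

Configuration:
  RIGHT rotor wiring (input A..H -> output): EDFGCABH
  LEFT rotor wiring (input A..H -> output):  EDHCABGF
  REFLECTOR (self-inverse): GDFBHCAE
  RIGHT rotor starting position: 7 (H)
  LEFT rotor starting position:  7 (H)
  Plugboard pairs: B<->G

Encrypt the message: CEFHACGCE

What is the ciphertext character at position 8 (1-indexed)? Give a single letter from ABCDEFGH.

Char 1 ('C'): step: R->0, L->0 (L advanced); C->plug->C->R->F->L->B->refl->D->L'->B->R'->G->plug->B
Char 2 ('E'): step: R->1, L=0; E->plug->E->R->H->L->F->refl->C->L'->D->R'->H->plug->H
Char 3 ('F'): step: R->2, L=0; F->plug->F->R->F->L->B->refl->D->L'->B->R'->H->plug->H
Char 4 ('H'): step: R->3, L=0; H->plug->H->R->C->L->H->refl->E->L'->A->R'->G->plug->B
Char 5 ('A'): step: R->4, L=0; A->plug->A->R->G->L->G->refl->A->L'->E->R'->B->plug->G
Char 6 ('C'): step: R->5, L=0; C->plug->C->R->C->L->H->refl->E->L'->A->R'->F->plug->F
Char 7 ('G'): step: R->6, L=0; G->plug->B->R->B->L->D->refl->B->L'->F->R'->D->plug->D
Char 8 ('C'): step: R->7, L=0; C->plug->C->R->E->L->A->refl->G->L'->G->R'->D->plug->D

D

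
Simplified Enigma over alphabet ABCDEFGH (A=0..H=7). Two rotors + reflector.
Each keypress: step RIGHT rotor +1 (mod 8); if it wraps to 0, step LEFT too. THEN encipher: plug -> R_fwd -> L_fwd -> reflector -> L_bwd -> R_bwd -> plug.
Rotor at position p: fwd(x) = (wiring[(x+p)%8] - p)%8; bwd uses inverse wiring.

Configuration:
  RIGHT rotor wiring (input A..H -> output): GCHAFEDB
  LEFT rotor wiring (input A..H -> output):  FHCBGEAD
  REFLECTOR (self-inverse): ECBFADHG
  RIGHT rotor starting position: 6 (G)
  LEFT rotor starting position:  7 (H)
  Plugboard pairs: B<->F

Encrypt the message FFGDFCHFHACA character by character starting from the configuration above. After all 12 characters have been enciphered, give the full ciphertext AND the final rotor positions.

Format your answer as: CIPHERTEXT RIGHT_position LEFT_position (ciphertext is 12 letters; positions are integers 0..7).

Answer: HGCCBFABEHBH 2 1

Derivation:
Char 1 ('F'): step: R->7, L=7; F->plug->B->R->H->L->B->refl->C->L'->E->R'->H->plug->H
Char 2 ('F'): step: R->0, L->0 (L advanced); F->plug->B->R->C->L->C->refl->B->L'->D->R'->G->plug->G
Char 3 ('G'): step: R->1, L=0; G->plug->G->R->A->L->F->refl->D->L'->H->R'->C->plug->C
Char 4 ('D'): step: R->2, L=0; D->plug->D->R->C->L->C->refl->B->L'->D->R'->C->plug->C
Char 5 ('F'): step: R->3, L=0; F->plug->B->R->C->L->C->refl->B->L'->D->R'->F->plug->B
Char 6 ('C'): step: R->4, L=0; C->plug->C->R->H->L->D->refl->F->L'->A->R'->B->plug->F
Char 7 ('H'): step: R->5, L=0; H->plug->H->R->A->L->F->refl->D->L'->H->R'->A->plug->A
Char 8 ('F'): step: R->6, L=0; F->plug->B->R->D->L->B->refl->C->L'->C->R'->F->plug->B
Char 9 ('H'): step: R->7, L=0; H->plug->H->R->E->L->G->refl->H->L'->B->R'->E->plug->E
Char 10 ('A'): step: R->0, L->1 (L advanced); A->plug->A->R->G->L->C->refl->B->L'->B->R'->H->plug->H
Char 11 ('C'): step: R->1, L=1; C->plug->C->R->H->L->E->refl->A->L'->C->R'->F->plug->B
Char 12 ('A'): step: R->2, L=1; A->plug->A->R->F->L->H->refl->G->L'->A->R'->H->plug->H
Final: ciphertext=HGCCBFABEHBH, RIGHT=2, LEFT=1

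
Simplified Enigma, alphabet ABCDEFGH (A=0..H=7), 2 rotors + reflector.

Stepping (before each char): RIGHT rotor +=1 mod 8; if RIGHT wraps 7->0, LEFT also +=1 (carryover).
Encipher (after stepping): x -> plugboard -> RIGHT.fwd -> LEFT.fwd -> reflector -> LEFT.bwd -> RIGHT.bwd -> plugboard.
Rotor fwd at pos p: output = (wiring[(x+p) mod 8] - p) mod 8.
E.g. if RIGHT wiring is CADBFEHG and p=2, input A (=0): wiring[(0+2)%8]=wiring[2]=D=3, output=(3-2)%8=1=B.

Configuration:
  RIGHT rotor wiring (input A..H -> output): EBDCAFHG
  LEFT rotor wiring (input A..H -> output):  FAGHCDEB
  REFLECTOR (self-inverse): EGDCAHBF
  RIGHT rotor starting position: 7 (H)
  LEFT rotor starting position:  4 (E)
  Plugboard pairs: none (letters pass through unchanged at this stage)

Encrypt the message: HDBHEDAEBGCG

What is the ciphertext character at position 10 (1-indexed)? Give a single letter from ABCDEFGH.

Char 1 ('H'): step: R->0, L->5 (L advanced); H->plug->H->R->G->L->C->refl->D->L'->E->R'->A->plug->A
Char 2 ('D'): step: R->1, L=5; D->plug->D->R->H->L->F->refl->H->L'->B->R'->C->plug->C
Char 3 ('B'): step: R->2, L=5; B->plug->B->R->A->L->G->refl->B->L'->F->R'->E->plug->E
Char 4 ('H'): step: R->3, L=5; H->plug->H->R->A->L->G->refl->B->L'->F->R'->B->plug->B
Char 5 ('E'): step: R->4, L=5; E->plug->E->R->A->L->G->refl->B->L'->F->R'->F->plug->F
Char 6 ('D'): step: R->5, L=5; D->plug->D->R->H->L->F->refl->H->L'->B->R'->C->plug->C
Char 7 ('A'): step: R->6, L=5; A->plug->A->R->B->L->H->refl->F->L'->H->R'->H->plug->H
Char 8 ('E'): step: R->7, L=5; E->plug->E->R->D->L->A->refl->E->L'->C->R'->C->plug->C
Char 9 ('B'): step: R->0, L->6 (L advanced); B->plug->B->R->B->L->D->refl->C->L'->D->R'->C->plug->C
Char 10 ('G'): step: R->1, L=6; G->plug->G->R->F->L->B->refl->G->L'->A->R'->A->plug->A

A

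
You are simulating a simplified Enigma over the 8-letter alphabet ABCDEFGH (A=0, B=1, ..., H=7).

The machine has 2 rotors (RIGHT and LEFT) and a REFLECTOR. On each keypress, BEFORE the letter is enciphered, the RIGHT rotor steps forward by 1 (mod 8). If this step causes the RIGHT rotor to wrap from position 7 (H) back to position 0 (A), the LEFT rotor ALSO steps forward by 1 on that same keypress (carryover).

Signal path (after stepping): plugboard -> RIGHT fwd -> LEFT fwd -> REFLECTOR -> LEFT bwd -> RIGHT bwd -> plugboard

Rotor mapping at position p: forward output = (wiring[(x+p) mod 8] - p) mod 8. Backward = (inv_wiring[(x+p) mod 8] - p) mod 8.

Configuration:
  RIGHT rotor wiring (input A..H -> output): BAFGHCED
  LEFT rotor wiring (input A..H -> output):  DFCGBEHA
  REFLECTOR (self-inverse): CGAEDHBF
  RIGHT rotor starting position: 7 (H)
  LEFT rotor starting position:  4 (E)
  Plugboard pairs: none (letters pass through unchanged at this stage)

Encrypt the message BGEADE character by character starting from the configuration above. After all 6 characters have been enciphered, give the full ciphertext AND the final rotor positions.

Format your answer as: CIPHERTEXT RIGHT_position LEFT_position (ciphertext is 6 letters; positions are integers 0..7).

Char 1 ('B'): step: R->0, L->5 (L advanced); B->plug->B->R->A->L->H->refl->F->L'->F->R'->C->plug->C
Char 2 ('G'): step: R->1, L=5; G->plug->G->R->C->L->D->refl->E->L'->H->R'->A->plug->A
Char 3 ('E'): step: R->2, L=5; E->plug->E->R->C->L->D->refl->E->L'->H->R'->G->plug->G
Char 4 ('A'): step: R->3, L=5; A->plug->A->R->D->L->G->refl->B->L'->G->R'->F->plug->F
Char 5 ('D'): step: R->4, L=5; D->plug->D->R->H->L->E->refl->D->L'->C->R'->H->plug->H
Char 6 ('E'): step: R->5, L=5; E->plug->E->R->D->L->G->refl->B->L'->G->R'->C->plug->C
Final: ciphertext=CAGFHC, RIGHT=5, LEFT=5

Answer: CAGFHC 5 5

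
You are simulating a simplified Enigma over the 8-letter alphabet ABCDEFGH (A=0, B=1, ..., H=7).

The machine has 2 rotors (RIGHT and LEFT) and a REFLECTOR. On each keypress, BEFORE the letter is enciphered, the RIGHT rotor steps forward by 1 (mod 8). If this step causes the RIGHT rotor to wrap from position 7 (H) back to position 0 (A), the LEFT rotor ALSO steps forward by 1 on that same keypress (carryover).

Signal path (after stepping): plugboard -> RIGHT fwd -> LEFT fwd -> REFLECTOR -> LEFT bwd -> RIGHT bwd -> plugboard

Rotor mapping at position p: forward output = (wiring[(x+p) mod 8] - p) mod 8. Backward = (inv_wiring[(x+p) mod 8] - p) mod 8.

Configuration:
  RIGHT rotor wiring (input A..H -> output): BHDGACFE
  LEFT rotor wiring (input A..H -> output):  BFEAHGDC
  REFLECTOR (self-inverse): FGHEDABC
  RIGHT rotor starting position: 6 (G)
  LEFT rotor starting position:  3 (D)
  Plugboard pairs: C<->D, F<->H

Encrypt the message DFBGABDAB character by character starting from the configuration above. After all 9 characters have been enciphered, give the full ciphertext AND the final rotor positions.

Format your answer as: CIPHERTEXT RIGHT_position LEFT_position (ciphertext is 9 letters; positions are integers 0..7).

Char 1 ('D'): step: R->7, L=3; D->plug->C->R->A->L->F->refl->A->L'->D->R'->G->plug->G
Char 2 ('F'): step: R->0, L->4 (L advanced); F->plug->H->R->E->L->F->refl->A->L'->G->R'->D->plug->C
Char 3 ('B'): step: R->1, L=4; B->plug->B->R->C->L->H->refl->C->L'->B->R'->E->plug->E
Char 4 ('G'): step: R->2, L=4; G->plug->G->R->H->L->E->refl->D->L'->A->R'->D->plug->C
Char 5 ('A'): step: R->3, L=4; A->plug->A->R->D->L->G->refl->B->L'->F->R'->B->plug->B
Char 6 ('B'): step: R->4, L=4; B->plug->B->R->G->L->A->refl->F->L'->E->R'->A->plug->A
Char 7 ('D'): step: R->5, L=4; D->plug->C->R->H->L->E->refl->D->L'->A->R'->B->plug->B
Char 8 ('A'): step: R->6, L=4; A->plug->A->R->H->L->E->refl->D->L'->A->R'->F->plug->H
Char 9 ('B'): step: R->7, L=4; B->plug->B->R->C->L->H->refl->C->L'->B->R'->F->plug->H
Final: ciphertext=GCECBABHH, RIGHT=7, LEFT=4

Answer: GCECBABHH 7 4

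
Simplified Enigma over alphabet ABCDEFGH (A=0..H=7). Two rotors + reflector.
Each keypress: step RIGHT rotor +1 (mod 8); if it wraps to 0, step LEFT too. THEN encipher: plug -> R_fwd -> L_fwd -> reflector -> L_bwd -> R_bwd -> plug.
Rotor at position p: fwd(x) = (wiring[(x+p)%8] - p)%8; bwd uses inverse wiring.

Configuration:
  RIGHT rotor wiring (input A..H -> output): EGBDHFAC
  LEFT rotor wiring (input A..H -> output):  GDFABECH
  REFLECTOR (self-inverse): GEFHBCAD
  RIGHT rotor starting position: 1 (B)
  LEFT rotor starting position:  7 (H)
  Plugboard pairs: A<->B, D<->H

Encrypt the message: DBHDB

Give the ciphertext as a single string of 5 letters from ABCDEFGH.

Char 1 ('D'): step: R->2, L=7; D->plug->H->R->E->L->B->refl->E->L'->C->R'->G->plug->G
Char 2 ('B'): step: R->3, L=7; B->plug->A->R->A->L->A->refl->G->L'->D->R'->G->plug->G
Char 3 ('H'): step: R->4, L=7; H->plug->D->R->G->L->F->refl->C->L'->F->R'->G->plug->G
Char 4 ('D'): step: R->5, L=7; D->plug->H->R->C->L->E->refl->B->L'->E->R'->F->plug->F
Char 5 ('B'): step: R->6, L=7; B->plug->A->R->C->L->E->refl->B->L'->E->R'->B->plug->A

Answer: GGGFA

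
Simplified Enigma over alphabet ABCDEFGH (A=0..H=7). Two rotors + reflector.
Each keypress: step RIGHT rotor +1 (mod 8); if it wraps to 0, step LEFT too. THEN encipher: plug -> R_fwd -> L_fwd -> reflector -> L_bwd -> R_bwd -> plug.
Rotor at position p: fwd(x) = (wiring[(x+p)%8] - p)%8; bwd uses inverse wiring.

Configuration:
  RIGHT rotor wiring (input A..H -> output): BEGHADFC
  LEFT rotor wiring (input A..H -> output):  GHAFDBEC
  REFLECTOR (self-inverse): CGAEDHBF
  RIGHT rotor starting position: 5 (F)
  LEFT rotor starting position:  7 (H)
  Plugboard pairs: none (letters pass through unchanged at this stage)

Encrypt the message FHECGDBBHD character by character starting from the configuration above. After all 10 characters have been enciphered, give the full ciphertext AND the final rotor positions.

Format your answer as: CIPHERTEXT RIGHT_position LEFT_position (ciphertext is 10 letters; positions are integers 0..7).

Char 1 ('F'): step: R->6, L=7; F->plug->F->R->B->L->H->refl->F->L'->H->R'->A->plug->A
Char 2 ('H'): step: R->7, L=7; H->plug->H->R->G->L->C->refl->A->L'->C->R'->B->plug->B
Char 3 ('E'): step: R->0, L->0 (L advanced); E->plug->E->R->A->L->G->refl->B->L'->F->R'->G->plug->G
Char 4 ('C'): step: R->1, L=0; C->plug->C->R->G->L->E->refl->D->L'->E->R'->F->plug->F
Char 5 ('G'): step: R->2, L=0; G->plug->G->R->H->L->C->refl->A->L'->C->R'->H->plug->H
Char 6 ('D'): step: R->3, L=0; D->plug->D->R->C->L->A->refl->C->L'->H->R'->E->plug->E
Char 7 ('B'): step: R->4, L=0; B->plug->B->R->H->L->C->refl->A->L'->C->R'->G->plug->G
Char 8 ('B'): step: R->5, L=0; B->plug->B->R->A->L->G->refl->B->L'->F->R'->C->plug->C
Char 9 ('H'): step: R->6, L=0; H->plug->H->R->F->L->B->refl->G->L'->A->R'->E->plug->E
Char 10 ('D'): step: R->7, L=0; D->plug->D->R->H->L->C->refl->A->L'->C->R'->B->plug->B
Final: ciphertext=ABGFHEGCEB, RIGHT=7, LEFT=0

Answer: ABGFHEGCEB 7 0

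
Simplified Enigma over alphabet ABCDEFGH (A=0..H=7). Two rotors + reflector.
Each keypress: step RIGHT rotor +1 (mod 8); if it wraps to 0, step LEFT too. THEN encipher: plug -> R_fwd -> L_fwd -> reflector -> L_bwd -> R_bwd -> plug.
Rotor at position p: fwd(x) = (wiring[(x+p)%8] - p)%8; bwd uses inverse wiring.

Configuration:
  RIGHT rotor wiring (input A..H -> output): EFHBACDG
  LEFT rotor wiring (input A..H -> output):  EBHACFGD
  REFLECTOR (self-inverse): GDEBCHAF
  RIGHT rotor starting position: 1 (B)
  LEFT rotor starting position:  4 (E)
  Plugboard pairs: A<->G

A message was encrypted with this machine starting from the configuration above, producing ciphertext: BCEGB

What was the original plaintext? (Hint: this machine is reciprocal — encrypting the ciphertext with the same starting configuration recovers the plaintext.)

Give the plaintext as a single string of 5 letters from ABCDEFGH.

Answer: AAGHH

Derivation:
Char 1 ('B'): step: R->2, L=4; B->plug->B->R->H->L->E->refl->C->L'->C->R'->G->plug->A
Char 2 ('C'): step: R->3, L=4; C->plug->C->R->H->L->E->refl->C->L'->C->R'->G->plug->A
Char 3 ('E'): step: R->4, L=4; E->plug->E->R->A->L->G->refl->A->L'->E->R'->A->plug->G
Char 4 ('G'): step: R->5, L=4; G->plug->A->R->F->L->F->refl->H->L'->D->R'->H->plug->H
Char 5 ('B'): step: R->6, L=4; B->plug->B->R->A->L->G->refl->A->L'->E->R'->H->plug->H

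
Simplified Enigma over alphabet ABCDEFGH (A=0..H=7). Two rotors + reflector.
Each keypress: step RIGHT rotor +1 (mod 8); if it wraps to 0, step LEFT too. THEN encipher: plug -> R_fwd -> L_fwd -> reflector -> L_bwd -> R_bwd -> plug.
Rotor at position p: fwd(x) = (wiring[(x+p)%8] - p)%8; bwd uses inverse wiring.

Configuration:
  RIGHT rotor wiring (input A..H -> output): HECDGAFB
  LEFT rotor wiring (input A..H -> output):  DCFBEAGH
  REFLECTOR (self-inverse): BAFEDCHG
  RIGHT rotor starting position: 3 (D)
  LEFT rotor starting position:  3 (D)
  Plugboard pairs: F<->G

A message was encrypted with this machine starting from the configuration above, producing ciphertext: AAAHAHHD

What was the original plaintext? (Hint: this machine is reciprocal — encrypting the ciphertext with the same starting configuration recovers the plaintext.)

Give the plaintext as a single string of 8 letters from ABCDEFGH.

Answer: HCHBCFGH

Derivation:
Char 1 ('A'): step: R->4, L=3; A->plug->A->R->C->L->F->refl->C->L'->H->R'->H->plug->H
Char 2 ('A'): step: R->5, L=3; A->plug->A->R->D->L->D->refl->E->L'->E->R'->C->plug->C
Char 3 ('A'): step: R->6, L=3; A->plug->A->R->H->L->C->refl->F->L'->C->R'->H->plug->H
Char 4 ('H'): step: R->7, L=3; H->plug->H->R->G->L->H->refl->G->L'->A->R'->B->plug->B
Char 5 ('A'): step: R->0, L->4 (L advanced); A->plug->A->R->H->L->F->refl->C->L'->C->R'->C->plug->C
Char 6 ('H'): step: R->1, L=4; H->plug->H->R->G->L->B->refl->A->L'->A->R'->G->plug->F
Char 7 ('H'): step: R->2, L=4; H->plug->H->R->C->L->C->refl->F->L'->H->R'->F->plug->G
Char 8 ('D'): step: R->3, L=4; D->plug->D->R->C->L->C->refl->F->L'->H->R'->H->plug->H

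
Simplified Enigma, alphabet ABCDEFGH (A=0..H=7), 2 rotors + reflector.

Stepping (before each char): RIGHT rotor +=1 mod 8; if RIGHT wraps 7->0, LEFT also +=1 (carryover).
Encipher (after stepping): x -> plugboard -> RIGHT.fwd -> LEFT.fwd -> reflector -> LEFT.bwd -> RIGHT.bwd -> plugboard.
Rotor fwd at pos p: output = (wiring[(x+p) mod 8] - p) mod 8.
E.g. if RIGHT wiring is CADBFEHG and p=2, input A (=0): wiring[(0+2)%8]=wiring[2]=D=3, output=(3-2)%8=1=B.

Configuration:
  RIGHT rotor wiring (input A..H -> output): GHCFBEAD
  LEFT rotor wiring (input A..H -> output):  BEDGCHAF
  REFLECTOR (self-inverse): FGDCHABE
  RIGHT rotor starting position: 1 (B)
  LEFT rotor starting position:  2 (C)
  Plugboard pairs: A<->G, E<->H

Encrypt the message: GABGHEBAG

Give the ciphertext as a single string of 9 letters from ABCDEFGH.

Char 1 ('G'): step: R->2, L=2; G->plug->A->R->A->L->B->refl->G->L'->E->R'->G->plug->A
Char 2 ('A'): step: R->3, L=2; A->plug->G->R->E->L->G->refl->B->L'->A->R'->E->plug->H
Char 3 ('B'): step: R->4, L=2; B->plug->B->R->A->L->B->refl->G->L'->E->R'->C->plug->C
Char 4 ('G'): step: R->5, L=2; G->plug->A->R->H->L->C->refl->D->L'->F->R'->F->plug->F
Char 5 ('H'): step: R->6, L=2; H->plug->E->R->E->L->G->refl->B->L'->A->R'->C->plug->C
Char 6 ('E'): step: R->7, L=2; E->plug->H->R->B->L->E->refl->H->L'->G->R'->E->plug->H
Char 7 ('B'): step: R->0, L->3 (L advanced); B->plug->B->R->H->L->A->refl->F->L'->D->R'->H->plug->E
Char 8 ('A'): step: R->1, L=3; A->plug->G->R->C->L->E->refl->H->L'->B->R'->B->plug->B
Char 9 ('G'): step: R->2, L=3; G->plug->A->R->A->L->D->refl->C->L'->E->R'->G->plug->A

Answer: AHCFCHEBA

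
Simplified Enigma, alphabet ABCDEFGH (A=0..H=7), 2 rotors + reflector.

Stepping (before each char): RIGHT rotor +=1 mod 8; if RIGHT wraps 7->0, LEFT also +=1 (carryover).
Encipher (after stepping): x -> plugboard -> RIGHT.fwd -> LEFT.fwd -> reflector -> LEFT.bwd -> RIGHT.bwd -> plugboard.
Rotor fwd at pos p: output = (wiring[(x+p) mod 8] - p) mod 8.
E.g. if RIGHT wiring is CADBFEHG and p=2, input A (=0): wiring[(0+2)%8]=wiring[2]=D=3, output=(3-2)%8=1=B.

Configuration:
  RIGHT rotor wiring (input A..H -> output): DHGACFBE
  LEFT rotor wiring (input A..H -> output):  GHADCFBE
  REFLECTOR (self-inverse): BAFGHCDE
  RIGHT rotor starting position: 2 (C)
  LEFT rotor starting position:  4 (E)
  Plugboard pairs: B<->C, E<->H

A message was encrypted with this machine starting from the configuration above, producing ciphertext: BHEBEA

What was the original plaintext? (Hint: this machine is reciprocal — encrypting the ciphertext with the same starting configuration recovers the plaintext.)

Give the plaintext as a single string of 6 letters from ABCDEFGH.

Answer: GAAHCD

Derivation:
Char 1 ('B'): step: R->3, L=4; B->plug->C->R->C->L->F->refl->C->L'->E->R'->G->plug->G
Char 2 ('H'): step: R->4, L=4; H->plug->E->R->H->L->H->refl->E->L'->G->R'->A->plug->A
Char 3 ('E'): step: R->5, L=4; E->plug->H->R->F->L->D->refl->G->L'->A->R'->A->plug->A
Char 4 ('B'): step: R->6, L=4; B->plug->C->R->F->L->D->refl->G->L'->A->R'->E->plug->H
Char 5 ('E'): step: R->7, L=4; E->plug->H->R->C->L->F->refl->C->L'->E->R'->B->plug->C
Char 6 ('A'): step: R->0, L->5 (L advanced); A->plug->A->R->D->L->B->refl->A->L'->A->R'->D->plug->D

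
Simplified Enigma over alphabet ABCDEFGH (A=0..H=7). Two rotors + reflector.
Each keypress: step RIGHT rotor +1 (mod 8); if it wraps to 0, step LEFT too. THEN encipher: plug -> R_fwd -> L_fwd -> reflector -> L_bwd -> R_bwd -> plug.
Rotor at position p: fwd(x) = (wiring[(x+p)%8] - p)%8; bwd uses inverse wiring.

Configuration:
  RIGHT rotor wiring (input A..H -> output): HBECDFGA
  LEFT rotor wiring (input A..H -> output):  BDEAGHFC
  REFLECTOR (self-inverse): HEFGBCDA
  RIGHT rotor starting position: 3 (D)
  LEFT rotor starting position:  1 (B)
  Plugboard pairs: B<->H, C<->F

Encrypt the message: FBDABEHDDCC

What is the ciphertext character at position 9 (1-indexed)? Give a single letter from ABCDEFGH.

Char 1 ('F'): step: R->4, L=1; F->plug->C->R->C->L->H->refl->A->L'->H->R'->A->plug->A
Char 2 ('B'): step: R->5, L=1; B->plug->H->R->G->L->B->refl->E->L'->F->R'->G->plug->G
Char 3 ('D'): step: R->6, L=1; D->plug->D->R->D->L->F->refl->C->L'->A->R'->A->plug->A
Char 4 ('A'): step: R->7, L=1; A->plug->A->R->B->L->D->refl->G->L'->E->R'->F->plug->C
Char 5 ('B'): step: R->0, L->2 (L advanced); B->plug->H->R->A->L->C->refl->F->L'->D->R'->E->plug->E
Char 6 ('E'): step: R->1, L=2; E->plug->E->R->E->L->D->refl->G->L'->B->R'->C->plug->F
Char 7 ('H'): step: R->2, L=2; H->plug->B->R->A->L->C->refl->F->L'->D->R'->D->plug->D
Char 8 ('D'): step: R->3, L=2; D->plug->D->R->D->L->F->refl->C->L'->A->R'->B->plug->H
Char 9 ('D'): step: R->4, L=2; D->plug->D->R->E->L->D->refl->G->L'->B->R'->B->plug->H

H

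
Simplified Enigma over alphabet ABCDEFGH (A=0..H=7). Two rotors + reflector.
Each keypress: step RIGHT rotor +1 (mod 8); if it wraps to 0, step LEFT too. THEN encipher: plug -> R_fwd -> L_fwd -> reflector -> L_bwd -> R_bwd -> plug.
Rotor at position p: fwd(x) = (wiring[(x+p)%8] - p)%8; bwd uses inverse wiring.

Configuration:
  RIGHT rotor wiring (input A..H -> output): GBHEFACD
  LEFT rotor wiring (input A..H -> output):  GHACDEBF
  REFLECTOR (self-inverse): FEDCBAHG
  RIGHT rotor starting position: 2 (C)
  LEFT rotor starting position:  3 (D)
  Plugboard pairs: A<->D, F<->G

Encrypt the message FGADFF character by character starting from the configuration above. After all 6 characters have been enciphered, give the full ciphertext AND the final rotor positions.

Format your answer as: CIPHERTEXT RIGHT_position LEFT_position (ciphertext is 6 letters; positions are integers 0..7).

Char 1 ('F'): step: R->3, L=3; F->plug->G->R->G->L->E->refl->B->L'->C->R'->B->plug->B
Char 2 ('G'): step: R->4, L=3; G->plug->F->R->F->L->D->refl->C->L'->E->R'->B->plug->B
Char 3 ('A'): step: R->5, L=3; A->plug->D->R->B->L->A->refl->F->L'->H->R'->G->plug->F
Char 4 ('D'): step: R->6, L=3; D->plug->A->R->E->L->C->refl->D->L'->F->R'->B->plug->B
Char 5 ('F'): step: R->7, L=3; F->plug->G->R->B->L->A->refl->F->L'->H->R'->B->plug->B
Char 6 ('F'): step: R->0, L->4 (L advanced); F->plug->G->R->C->L->F->refl->A->L'->B->R'->B->plug->B
Final: ciphertext=BBFBBB, RIGHT=0, LEFT=4

Answer: BBFBBB 0 4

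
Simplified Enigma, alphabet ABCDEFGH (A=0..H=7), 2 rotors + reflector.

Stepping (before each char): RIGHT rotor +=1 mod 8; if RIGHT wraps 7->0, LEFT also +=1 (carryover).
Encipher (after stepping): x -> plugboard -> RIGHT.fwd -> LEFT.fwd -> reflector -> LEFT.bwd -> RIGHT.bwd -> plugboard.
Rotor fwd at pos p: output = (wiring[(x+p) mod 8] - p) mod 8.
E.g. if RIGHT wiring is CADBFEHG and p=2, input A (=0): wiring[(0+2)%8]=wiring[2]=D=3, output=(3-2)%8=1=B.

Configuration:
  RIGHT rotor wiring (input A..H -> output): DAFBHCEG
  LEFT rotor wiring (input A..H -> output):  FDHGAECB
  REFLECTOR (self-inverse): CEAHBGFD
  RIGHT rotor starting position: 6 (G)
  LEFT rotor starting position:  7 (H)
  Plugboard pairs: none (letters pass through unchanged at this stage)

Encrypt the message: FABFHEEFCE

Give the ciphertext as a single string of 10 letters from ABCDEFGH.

Char 1 ('F'): step: R->7, L=7; F->plug->F->R->A->L->C->refl->A->L'->D->R'->G->plug->G
Char 2 ('A'): step: R->0, L->0 (L advanced); A->plug->A->R->D->L->G->refl->F->L'->A->R'->B->plug->B
Char 3 ('B'): step: R->1, L=0; B->plug->B->R->E->L->A->refl->C->L'->G->R'->D->plug->D
Char 4 ('F'): step: R->2, L=0; F->plug->F->R->E->L->A->refl->C->L'->G->R'->H->plug->H
Char 5 ('H'): step: R->3, L=0; H->plug->H->R->C->L->H->refl->D->L'->B->R'->D->plug->D
Char 6 ('E'): step: R->4, L=0; E->plug->E->R->H->L->B->refl->E->L'->F->R'->H->plug->H
Char 7 ('E'): step: R->5, L=0; E->plug->E->R->D->L->G->refl->F->L'->A->R'->F->plug->F
Char 8 ('F'): step: R->6, L=0; F->plug->F->R->D->L->G->refl->F->L'->A->R'->B->plug->B
Char 9 ('C'): step: R->7, L=0; C->plug->C->R->B->L->D->refl->H->L'->C->R'->E->plug->E
Char 10 ('E'): step: R->0, L->1 (L advanced); E->plug->E->R->H->L->E->refl->B->L'->F->R'->C->plug->C

Answer: GBDHDHFBEC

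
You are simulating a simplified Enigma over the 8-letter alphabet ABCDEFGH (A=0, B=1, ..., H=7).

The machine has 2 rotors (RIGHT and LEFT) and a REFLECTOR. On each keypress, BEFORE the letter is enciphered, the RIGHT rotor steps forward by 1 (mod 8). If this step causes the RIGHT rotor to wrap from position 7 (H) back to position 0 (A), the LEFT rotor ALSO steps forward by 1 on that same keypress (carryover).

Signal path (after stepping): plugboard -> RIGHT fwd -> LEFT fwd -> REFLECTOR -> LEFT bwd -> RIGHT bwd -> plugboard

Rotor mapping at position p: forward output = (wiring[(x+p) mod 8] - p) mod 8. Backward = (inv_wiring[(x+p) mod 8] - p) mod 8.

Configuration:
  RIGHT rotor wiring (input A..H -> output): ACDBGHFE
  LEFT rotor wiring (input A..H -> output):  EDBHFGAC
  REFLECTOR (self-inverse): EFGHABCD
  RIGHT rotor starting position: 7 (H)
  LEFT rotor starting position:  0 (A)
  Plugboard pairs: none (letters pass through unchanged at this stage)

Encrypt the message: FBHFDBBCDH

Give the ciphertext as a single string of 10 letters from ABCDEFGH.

Char 1 ('F'): step: R->0, L->1 (L advanced); F->plug->F->R->H->L->D->refl->H->L'->F->R'->G->plug->G
Char 2 ('B'): step: R->1, L=1; B->plug->B->R->C->L->G->refl->C->L'->A->R'->C->plug->C
Char 3 ('H'): step: R->2, L=1; H->plug->H->R->A->L->C->refl->G->L'->C->R'->F->plug->F
Char 4 ('F'): step: R->3, L=1; F->plug->F->R->F->L->H->refl->D->L'->H->R'->G->plug->G
Char 5 ('D'): step: R->4, L=1; D->plug->D->R->A->L->C->refl->G->L'->C->R'->A->plug->A
Char 6 ('B'): step: R->5, L=1; B->plug->B->R->A->L->C->refl->G->L'->C->R'->A->plug->A
Char 7 ('B'): step: R->6, L=1; B->plug->B->R->G->L->B->refl->F->L'->E->R'->D->plug->D
Char 8 ('C'): step: R->7, L=1; C->plug->C->R->D->L->E->refl->A->L'->B->R'->B->plug->B
Char 9 ('D'): step: R->0, L->2 (L advanced); D->plug->D->R->B->L->F->refl->B->L'->H->R'->F->plug->F
Char 10 ('H'): step: R->1, L=2; H->plug->H->R->H->L->B->refl->F->L'->B->R'->A->plug->A

Answer: GCFGAADBFA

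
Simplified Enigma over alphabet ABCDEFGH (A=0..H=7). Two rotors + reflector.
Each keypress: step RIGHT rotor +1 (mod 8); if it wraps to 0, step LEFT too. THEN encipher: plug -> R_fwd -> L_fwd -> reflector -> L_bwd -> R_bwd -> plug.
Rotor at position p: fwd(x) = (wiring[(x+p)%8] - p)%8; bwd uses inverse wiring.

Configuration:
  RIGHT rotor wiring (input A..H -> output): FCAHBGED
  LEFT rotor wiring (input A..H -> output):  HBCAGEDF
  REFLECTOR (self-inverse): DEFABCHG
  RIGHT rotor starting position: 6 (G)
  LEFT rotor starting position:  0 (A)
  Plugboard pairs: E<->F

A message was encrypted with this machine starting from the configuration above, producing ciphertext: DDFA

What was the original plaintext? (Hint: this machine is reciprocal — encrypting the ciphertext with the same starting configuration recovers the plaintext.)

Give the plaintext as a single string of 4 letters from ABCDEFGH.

Answer: HBEE

Derivation:
Char 1 ('D'): step: R->7, L=0; D->plug->D->R->B->L->B->refl->E->L'->F->R'->H->plug->H
Char 2 ('D'): step: R->0, L->1 (L advanced); D->plug->D->R->H->L->G->refl->H->L'->C->R'->B->plug->B
Char 3 ('F'): step: R->1, L=1; F->plug->E->R->F->L->C->refl->F->L'->D->R'->F->plug->E
Char 4 ('A'): step: R->2, L=1; A->plug->A->R->G->L->E->refl->B->L'->B->R'->F->plug->E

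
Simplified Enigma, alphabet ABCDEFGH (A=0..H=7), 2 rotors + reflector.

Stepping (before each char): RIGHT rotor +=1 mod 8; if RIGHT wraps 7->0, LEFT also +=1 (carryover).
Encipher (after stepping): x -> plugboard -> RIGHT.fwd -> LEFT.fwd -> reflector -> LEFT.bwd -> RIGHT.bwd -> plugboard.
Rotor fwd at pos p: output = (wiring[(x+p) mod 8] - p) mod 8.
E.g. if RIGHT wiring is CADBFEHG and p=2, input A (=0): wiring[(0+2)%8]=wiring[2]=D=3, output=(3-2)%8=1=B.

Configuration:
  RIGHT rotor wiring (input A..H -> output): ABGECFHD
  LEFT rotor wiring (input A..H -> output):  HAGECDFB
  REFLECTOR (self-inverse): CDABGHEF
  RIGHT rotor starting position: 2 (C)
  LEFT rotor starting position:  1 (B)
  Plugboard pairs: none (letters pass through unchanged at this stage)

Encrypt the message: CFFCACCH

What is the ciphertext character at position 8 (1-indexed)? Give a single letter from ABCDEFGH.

Char 1 ('C'): step: R->3, L=1; C->plug->C->R->C->L->D->refl->B->L'->D->R'->H->plug->H
Char 2 ('F'): step: R->4, L=1; F->plug->F->R->F->L->E->refl->G->L'->H->R'->D->plug->D
Char 3 ('F'): step: R->5, L=1; F->plug->F->R->B->L->F->refl->H->L'->A->R'->A->plug->A
Char 4 ('C'): step: R->6, L=1; C->plug->C->R->C->L->D->refl->B->L'->D->R'->D->plug->D
Char 5 ('A'): step: R->7, L=1; A->plug->A->R->E->L->C->refl->A->L'->G->R'->G->plug->G
Char 6 ('C'): step: R->0, L->2 (L advanced); C->plug->C->R->G->L->F->refl->H->L'->F->R'->F->plug->F
Char 7 ('C'): step: R->1, L=2; C->plug->C->R->D->L->B->refl->D->L'->E->R'->E->plug->E
Char 8 ('H'): step: R->2, L=2; H->plug->H->R->H->L->G->refl->E->L'->A->R'->C->plug->C

C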